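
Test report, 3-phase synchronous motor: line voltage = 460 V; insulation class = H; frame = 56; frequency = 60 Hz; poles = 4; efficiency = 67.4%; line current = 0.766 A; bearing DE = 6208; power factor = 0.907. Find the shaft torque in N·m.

P_in = √3·V·I·cosφ = 1.732 × 460 × 0.766 × 0.907 = 554 W
P_out = η·P_in = 0.674 × 554 = 373 W
n = n_s = 120×60/4 = 1800 rpm (synchronous)
ω = 2π×1800/60 = 188.5 rad/s
τ = P_out/ω = 373/188.5 = 1.98 N·m

1.98 N·m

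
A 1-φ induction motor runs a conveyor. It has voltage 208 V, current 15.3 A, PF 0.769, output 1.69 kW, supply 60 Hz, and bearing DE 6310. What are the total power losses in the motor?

P_in = V·I·cosφ = 208×15.3×0.769 = 2447 W
P_out = 1690 W
Losses = P_in − P_out = 2447 − 1690 = 757 W

757 W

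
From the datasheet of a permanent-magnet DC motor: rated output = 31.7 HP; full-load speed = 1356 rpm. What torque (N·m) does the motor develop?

P_out = 31.7 × 746 = 23648 W
ω = 2π × 1356/60 = 142 rad/s
τ = P_out/ω = 23648/142 = 167 N·m

167 N·m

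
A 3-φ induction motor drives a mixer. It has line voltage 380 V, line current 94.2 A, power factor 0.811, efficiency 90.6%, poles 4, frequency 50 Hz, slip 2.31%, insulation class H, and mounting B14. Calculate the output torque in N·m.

297 N·m

P_in = √3·V·I·cosφ = 1.732 × 380 × 94.2 × 0.811 = 50281 W
P_out = η·P_in = 0.906 × 50281 = 45555 W
n_s = 120×50/4 = 1500 rpm; n = 1500×(1−0.0231) = 1465 rpm
ω = 2π×1465/60 = 153.4 rad/s
τ = P_out/ω = 45555/153.4 = 297 N·m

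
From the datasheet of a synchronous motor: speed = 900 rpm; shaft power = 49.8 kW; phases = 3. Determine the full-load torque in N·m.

528 N·m

ω = 2π × 900/60 = 94.25 rad/s
τ = P/ω = 49800/94.25 = 528 N·m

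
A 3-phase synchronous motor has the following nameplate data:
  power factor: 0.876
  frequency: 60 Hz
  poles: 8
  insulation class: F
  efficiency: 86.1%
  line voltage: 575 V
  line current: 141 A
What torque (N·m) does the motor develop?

P_in = √3·V·I·cosφ = 1.732 × 575 × 141 × 0.876 = 123010 W
P_out = η·P_in = 0.861 × 123010 = 105912 W
n = n_s = 120×60/8 = 900 rpm (synchronous)
ω = 2π×900/60 = 94.25 rad/s
τ = P_out/ω = 105912/94.25 = 1120 N·m

1120 N·m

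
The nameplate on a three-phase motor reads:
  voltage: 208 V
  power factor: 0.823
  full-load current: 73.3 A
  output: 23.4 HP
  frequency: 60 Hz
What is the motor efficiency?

80.3 %

P_out = 23.4 × 746 = 17456 W
P_in = √3·V_L·I_L·cosφ = 1.732 × 208 × 73.3 × 0.823 = 21733 W
η = P_out / P_in = 17456 / 21733 = 0.803 = 80.3%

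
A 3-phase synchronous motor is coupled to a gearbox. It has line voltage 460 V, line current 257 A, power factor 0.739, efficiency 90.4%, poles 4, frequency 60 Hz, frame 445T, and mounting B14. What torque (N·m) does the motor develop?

P_in = √3·V·I·cosφ = 1.732 × 460 × 257 × 0.739 = 151315 W
P_out = η·P_in = 0.904 × 151315 = 136789 W
n = n_s = 120×60/4 = 1800 rpm (synchronous)
ω = 2π×1800/60 = 188.5 rad/s
τ = P_out/ω = 136789/188.5 = 726 N·m

726 N·m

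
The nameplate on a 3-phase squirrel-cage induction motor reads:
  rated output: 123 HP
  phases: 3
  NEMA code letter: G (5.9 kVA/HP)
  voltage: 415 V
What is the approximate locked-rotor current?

1010 A

S_LR = 5.9 × 123 = 725.7 kVA
I_LR = S_LR/(√3·V_L) = 725700/(1.732×415) = 1010 A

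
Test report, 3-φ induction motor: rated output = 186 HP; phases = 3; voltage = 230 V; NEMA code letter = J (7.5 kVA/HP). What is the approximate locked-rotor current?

3500 A

S_LR = 7.5 × 186 = 1395 kVA
I_LR = S_LR/(√3·V_L) = 1395000/(1.732×230) = 3500 A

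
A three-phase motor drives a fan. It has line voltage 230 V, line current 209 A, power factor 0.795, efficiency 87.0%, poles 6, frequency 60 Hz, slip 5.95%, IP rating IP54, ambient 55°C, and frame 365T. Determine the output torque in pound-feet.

P_in = √3·V·I·cosφ = 1.732 × 230 × 209 × 0.795 = 66190 W
P_out = η·P_in = 0.87 × 66190 = 57585 W
n_s = 120×60/6 = 1200 rpm; n = 1200×(1−0.0595) = 1129 rpm
ω = 2π×1129/60 = 118.2 rad/s
τ = P_out/ω = 57585/118.2 = 487.2 N·m
In lb·ft: 487.2/1.356 = 359 lb·ft

359 lb·ft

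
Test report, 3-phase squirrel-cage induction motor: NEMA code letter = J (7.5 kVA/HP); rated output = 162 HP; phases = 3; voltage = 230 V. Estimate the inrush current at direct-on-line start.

3050 A

S_LR = 7.5 × 162 = 1215 kVA
I_LR = S_LR/(√3·V_L) = 1215000/(1.732×230) = 3050 A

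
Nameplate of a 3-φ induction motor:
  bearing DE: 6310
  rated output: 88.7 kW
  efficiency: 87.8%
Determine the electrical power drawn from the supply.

P_out = 88700 W
P_in = P_out/η = 88700/0.878 = 101025 W = 101 kW

101 kW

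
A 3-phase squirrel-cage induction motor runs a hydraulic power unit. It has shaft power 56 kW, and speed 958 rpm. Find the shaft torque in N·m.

558 N·m

ω = 2π × 958/60 = 100.3 rad/s
τ = P/ω = 56000/100.3 = 558 N·m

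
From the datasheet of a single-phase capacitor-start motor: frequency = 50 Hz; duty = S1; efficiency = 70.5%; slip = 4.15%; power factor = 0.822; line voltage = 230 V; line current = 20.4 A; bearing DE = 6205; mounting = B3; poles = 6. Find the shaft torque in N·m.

P_in = V·I·cosφ = 230 × 20.4 × 0.822 = 3857 W
P_out = η·P_in = 0.705 × 3857 = 2719 W
n_s = 120×50/6 = 1000 rpm; n = 1000×(1−0.0415) = 959 rpm
ω = 2π×959/60 = 100.4 rad/s
τ = P_out/ω = 2719/100.4 = 27.1 N·m

27.1 N·m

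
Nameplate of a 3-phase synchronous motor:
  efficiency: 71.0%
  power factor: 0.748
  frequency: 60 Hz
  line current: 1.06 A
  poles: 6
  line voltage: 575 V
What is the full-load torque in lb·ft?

3.29 lb·ft

P_in = √3·V·I·cosφ = 1.732 × 575 × 1.06 × 0.748 = 790 W
P_out = η·P_in = 0.71 × 790 = 561 W
n = n_s = 120×60/6 = 1200 rpm (synchronous)
ω = 2π×1200/60 = 125.7 rad/s
τ = P_out/ω = 561/125.7 = 4.463 N·m
In lb·ft: 4.463/1.356 = 3.29 lb·ft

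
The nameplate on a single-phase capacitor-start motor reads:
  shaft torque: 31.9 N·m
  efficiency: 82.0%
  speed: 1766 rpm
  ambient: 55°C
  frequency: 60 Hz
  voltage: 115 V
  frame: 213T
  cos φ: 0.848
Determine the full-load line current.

ω = 2π×1766/60 = 184.9 rad/s; P_out = τω = 31.9 × 184.9 = 5898 W
P_in = P_out / η = 5898 / 0.820 = 7193 W
I = P_in / (V·cosφ) = 7193 / (115 × 0.848) = 73.8 A

73.8 A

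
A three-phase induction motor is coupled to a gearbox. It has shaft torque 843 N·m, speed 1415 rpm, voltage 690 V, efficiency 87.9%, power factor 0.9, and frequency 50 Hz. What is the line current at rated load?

132 A

ω = 2π×1415/60 = 148.2 rad/s; P_out = τω = 843 × 148.2 = 124933 W
P_in = P_out / η = 124933 / 0.879 = 142131 W
I_L = P_in / (√3·V_L·cosφ) = 142131 / (1.732 × 690 × 0.9) = 132 A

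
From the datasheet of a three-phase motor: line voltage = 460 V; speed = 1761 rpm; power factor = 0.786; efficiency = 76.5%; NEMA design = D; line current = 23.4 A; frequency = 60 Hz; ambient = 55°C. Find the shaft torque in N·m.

60.8 N·m

P_in = √3·V·I·cosφ = 1.732 × 460 × 23.4 × 0.786 = 14654 W
P_out = η·P_in = 0.765 × 14654 = 11210 W
n = 1761 rpm
ω = 2π×1761/60 = 184.4 rad/s
τ = P_out/ω = 11210/184.4 = 60.8 N·m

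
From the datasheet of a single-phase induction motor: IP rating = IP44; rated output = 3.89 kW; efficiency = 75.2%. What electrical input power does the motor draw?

P_out = 3890 W
P_in = P_out/η = 3890/0.752 = 5173 W = 5.17 kW

5.17 kW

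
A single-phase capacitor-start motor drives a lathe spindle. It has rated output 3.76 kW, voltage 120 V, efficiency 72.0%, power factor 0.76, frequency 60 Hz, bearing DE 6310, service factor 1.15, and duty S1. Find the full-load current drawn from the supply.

P_out = 3.76 kW = 3760 W
P_in = P_out / η = 3760 / 0.720 = 5222 W
I = P_in / (V·cosφ) = 5222 / (120 × 0.76) = 57.3 A

57.3 A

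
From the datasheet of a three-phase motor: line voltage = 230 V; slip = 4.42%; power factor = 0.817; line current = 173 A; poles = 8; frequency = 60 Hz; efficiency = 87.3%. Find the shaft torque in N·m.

P_in = √3·V·I·cosφ = 1.732 × 230 × 173 × 0.817 = 56305 W
P_out = η·P_in = 0.873 × 56305 = 49154 W
n_s = 120×60/8 = 900 rpm; n = 900×(1−0.0442) = 860 rpm
ω = 2π×860/60 = 90.06 rad/s
τ = P_out/ω = 49154/90.06 = 546 N·m

546 N·m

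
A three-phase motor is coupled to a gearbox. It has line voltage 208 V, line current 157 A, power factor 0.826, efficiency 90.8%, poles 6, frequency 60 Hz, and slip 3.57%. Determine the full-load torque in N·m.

P_in = √3·V·I·cosφ = 1.732 × 208 × 157 × 0.826 = 46719 W
P_out = η·P_in = 0.908 × 46719 = 42421 W
n_s = 120×60/6 = 1200 rpm; n = 1200×(1−0.0357) = 1157 rpm
ω = 2π×1157/60 = 121.2 rad/s
τ = P_out/ω = 42421/121.2 = 350 N·m

350 N·m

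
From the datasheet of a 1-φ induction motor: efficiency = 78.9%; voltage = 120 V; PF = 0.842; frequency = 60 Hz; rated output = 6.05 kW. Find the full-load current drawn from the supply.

P_out = 6.05 kW = 6050 W
P_in = P_out / η = 6050 / 0.789 = 7668 W
I = P_in / (V·cosφ) = 7668 / (120 × 0.842) = 75.9 A

75.9 A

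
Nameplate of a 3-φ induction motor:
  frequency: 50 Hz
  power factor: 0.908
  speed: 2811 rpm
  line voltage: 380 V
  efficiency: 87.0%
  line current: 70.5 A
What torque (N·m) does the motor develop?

125 N·m

P_in = √3·V·I·cosφ = 1.732 × 380 × 70.5 × 0.908 = 42131 W
P_out = η·P_in = 0.87 × 42131 = 36654 W
n = 2811 rpm
ω = 2π×2811/60 = 294.4 rad/s
τ = P_out/ω = 36654/294.4 = 125 N·m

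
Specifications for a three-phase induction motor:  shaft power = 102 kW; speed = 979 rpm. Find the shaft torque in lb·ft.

ω = 2π × 979/60 = 102.5 rad/s
τ = P/ω = 102000/102.5 = 995.1 N·m
In lb·ft: 995.1/1.356 = 734 lb·ft

734 lb·ft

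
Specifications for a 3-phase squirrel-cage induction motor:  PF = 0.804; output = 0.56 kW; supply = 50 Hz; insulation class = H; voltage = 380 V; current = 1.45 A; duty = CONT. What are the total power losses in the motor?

P_in = √3·V·I·cosφ = 1.732×380×1.45×0.804 = 767 W
P_out = 560 W
Losses = P_in − P_out = 767 − 560 = 207 W

207 W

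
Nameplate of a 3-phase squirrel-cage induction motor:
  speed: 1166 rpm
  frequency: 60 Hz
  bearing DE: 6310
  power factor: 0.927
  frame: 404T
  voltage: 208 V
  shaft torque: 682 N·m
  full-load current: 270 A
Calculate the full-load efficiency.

92.4 %

ω = 2π × 1166/60 = 122.1 rad/s; P_out = τω = 682 × 122.1 = 83272 W
P_in = √3·V_L·I_L·cosφ = 1.732 × 208 × 270 × 0.927 = 90168 W
η = P_out / P_in = 83272 / 90168 = 0.924 = 92.4%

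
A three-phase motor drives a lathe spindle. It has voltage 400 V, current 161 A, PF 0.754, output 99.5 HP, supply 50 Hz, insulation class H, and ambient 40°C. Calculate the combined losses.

P_in = √3·V·I·cosφ = 1.732×400×161×0.754 = 84102 W
P_out = 99.5×746 = 74227 W
Losses = P_in − P_out = 84102 − 74227 = 9875 W

9.88 kW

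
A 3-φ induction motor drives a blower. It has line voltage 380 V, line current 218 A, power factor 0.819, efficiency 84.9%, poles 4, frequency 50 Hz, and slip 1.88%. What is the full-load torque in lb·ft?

477 lb·ft

P_in = √3·V·I·cosφ = 1.732 × 380 × 218 × 0.819 = 117509 W
P_out = η·P_in = 0.849 × 117509 = 99765 W
n_s = 120×50/4 = 1500 rpm; n = 1500×(1−0.0188) = 1472 rpm
ω = 2π×1472/60 = 154.1 rad/s
τ = P_out/ω = 99765/154.1 = 647.4 N·m
In lb·ft: 647.4/1.356 = 477 lb·ft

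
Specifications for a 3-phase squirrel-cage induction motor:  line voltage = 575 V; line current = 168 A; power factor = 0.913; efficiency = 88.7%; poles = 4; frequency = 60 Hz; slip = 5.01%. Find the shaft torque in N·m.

P_in = √3·V·I·cosφ = 1.732 × 575 × 168 × 0.913 = 152755 W
P_out = η·P_in = 0.887 × 152755 = 135494 W
n_s = 120×60/4 = 1800 rpm; n = 1800×(1−0.0501) = 1710 rpm
ω = 2π×1710/60 = 179.1 rad/s
τ = P_out/ω = 135494/179.1 = 757 N·m

757 N·m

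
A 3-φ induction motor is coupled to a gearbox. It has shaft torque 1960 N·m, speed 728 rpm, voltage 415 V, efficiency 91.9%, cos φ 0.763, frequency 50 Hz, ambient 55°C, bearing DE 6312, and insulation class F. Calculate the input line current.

296 A

ω = 2π×728/60 = 76.24 rad/s; P_out = τω = 1960 × 76.24 = 149430 W
P_in = P_out / η = 149430 / 0.919 = 162601 W
I_L = P_in / (√3·V_L·cosφ) = 162601 / (1.732 × 415 × 0.763) = 296 A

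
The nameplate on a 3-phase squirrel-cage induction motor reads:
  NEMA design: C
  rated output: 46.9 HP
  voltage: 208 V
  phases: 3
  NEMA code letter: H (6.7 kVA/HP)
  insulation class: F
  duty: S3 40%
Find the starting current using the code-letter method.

S_LR = 6.7 × 46.9 = 314.23 kVA
I_LR = S_LR/(√3·V_L) = 314230/(1.732×208) = 872 A

872 A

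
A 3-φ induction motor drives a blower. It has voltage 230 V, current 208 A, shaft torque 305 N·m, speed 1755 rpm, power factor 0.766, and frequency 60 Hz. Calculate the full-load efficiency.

88.3 %

ω = 2π × 1755/60 = 183.8 rad/s; P_out = τω = 305 × 183.8 = 56059 W
P_in = √3·V_L·I_L·cosφ = 1.732 × 230 × 208 × 0.766 = 63470 W
η = P_out / P_in = 56059 / 63470 = 0.883 = 88.3%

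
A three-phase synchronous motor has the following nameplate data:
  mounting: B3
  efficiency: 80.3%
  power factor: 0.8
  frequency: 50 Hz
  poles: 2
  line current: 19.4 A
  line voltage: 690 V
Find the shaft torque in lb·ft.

P_in = √3·V·I·cosφ = 1.732 × 690 × 19.4 × 0.8 = 18548 W
P_out = η·P_in = 0.803 × 18548 = 14894 W
n = n_s = 120×50/2 = 3000 rpm (synchronous)
ω = 2π×3000/60 = 314.2 rad/s
τ = P_out/ω = 14894/314.2 = 47.4 N·m
In lb·ft: 47.4/1.356 = 35 lb·ft

35 lb·ft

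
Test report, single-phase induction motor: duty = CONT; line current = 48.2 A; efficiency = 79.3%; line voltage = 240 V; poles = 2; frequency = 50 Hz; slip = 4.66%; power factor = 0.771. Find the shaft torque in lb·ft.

17.4 lb·ft

P_in = V·I·cosφ = 240 × 48.2 × 0.771 = 8919 W
P_out = η·P_in = 0.793 × 8919 = 7073 W
n_s = 120×50/2 = 3000 rpm; n = 3000×(1−0.0466) = 2860 rpm
ω = 2π×2860/60 = 299.5 rad/s
τ = P_out/ω = 7073/299.5 = 23.62 N·m
In lb·ft: 23.62/1.356 = 17.4 lb·ft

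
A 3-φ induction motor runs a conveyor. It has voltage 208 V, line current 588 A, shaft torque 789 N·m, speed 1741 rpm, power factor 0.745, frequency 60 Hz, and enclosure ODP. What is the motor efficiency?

ω = 2π × 1741/60 = 182.3 rad/s; P_out = τω = 789 × 182.3 = 143835 W
P_in = √3·V_L·I_L·cosφ = 1.732 × 208 × 588 × 0.745 = 157814 W
η = P_out / P_in = 143835 / 157814 = 0.911 = 91.1%

91.1 %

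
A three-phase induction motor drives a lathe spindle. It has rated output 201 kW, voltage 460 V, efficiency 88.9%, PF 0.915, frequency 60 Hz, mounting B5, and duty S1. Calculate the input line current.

310 A

P_out = 201 kW = 201000 W
P_in = P_out / η = 201000 / 0.889 = 226097 W
I_L = P_in / (√3·V_L·cosφ) = 226097 / (1.732 × 460 × 0.915) = 310 A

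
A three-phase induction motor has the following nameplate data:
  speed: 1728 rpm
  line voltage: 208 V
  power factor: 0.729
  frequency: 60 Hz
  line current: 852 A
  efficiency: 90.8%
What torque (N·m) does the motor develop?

1120 N·m

P_in = √3·V·I·cosφ = 1.732 × 208 × 852 × 0.729 = 223758 W
P_out = η·P_in = 0.908 × 223758 = 203172 W
n = 1728 rpm
ω = 2π×1728/60 = 181 rad/s
τ = P_out/ω = 203172/181 = 1120 N·m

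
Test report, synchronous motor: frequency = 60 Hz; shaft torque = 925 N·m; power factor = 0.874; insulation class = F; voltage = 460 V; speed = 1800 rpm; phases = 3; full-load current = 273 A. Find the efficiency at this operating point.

91.7 %

ω = 2π × 1800/60 = 188.5 rad/s; P_out = τω = 925 × 188.5 = 174363 W
P_in = √3·V_L·I_L·cosφ = 1.732 × 460 × 273 × 0.874 = 190099 W
η = P_out / P_in = 174363 / 190099 = 0.917 = 91.7%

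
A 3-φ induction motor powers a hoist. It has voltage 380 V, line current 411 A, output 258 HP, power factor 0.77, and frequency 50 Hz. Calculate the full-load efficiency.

P_out = 258 × 746 = 192468 W
P_in = √3·V_L·I_L·cosφ = 1.732 × 380 × 411 × 0.77 = 208288 W
η = P_out / P_in = 192468 / 208288 = 0.924 = 92.4%

92.4 %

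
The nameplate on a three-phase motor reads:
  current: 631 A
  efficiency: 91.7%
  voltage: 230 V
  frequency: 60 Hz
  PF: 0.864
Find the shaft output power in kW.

199 kW

P_in = √3·V·I·cosφ = 1.732 × 230 × 631 × 0.864 = 217179 W
P_out = η·P_in = 0.917 × 217179 = 199153 W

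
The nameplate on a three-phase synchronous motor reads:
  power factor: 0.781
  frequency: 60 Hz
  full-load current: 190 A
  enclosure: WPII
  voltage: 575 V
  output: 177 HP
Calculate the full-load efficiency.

89.3 %

P_out = 177 × 746 = 132042 W
P_in = √3·V_L·I_L·cosφ = 1.732 × 575 × 190 × 0.781 = 147782 W
η = P_out / P_in = 132042 / 147782 = 0.893 = 89.3%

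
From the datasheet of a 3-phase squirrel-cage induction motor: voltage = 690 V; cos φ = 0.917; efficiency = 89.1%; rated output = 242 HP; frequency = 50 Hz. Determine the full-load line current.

P_out = 242 × 746 = 180532 W
P_in = P_out / η = 180532 / 0.891 = 202617 W
I_L = P_in / (√3·V_L·cosφ) = 202617 / (1.732 × 690 × 0.917) = 185 A

185 A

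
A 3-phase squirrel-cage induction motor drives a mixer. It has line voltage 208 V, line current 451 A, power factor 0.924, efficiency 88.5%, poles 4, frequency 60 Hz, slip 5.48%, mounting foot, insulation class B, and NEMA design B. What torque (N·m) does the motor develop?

P_in = √3·V·I·cosφ = 1.732 × 208 × 451 × 0.924 = 150127 W
P_out = η·P_in = 0.885 × 150127 = 132862 W
n_s = 120×60/4 = 1800 rpm; n = 1800×(1−0.0548) = 1701 rpm
ω = 2π×1701/60 = 178.1 rad/s
τ = P_out/ω = 132862/178.1 = 746 N·m

746 N·m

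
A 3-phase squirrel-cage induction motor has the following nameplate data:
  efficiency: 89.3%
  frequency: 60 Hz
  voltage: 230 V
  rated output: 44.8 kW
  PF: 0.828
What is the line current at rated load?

152 A

P_out = 44.8 kW = 44800 W
P_in = P_out / η = 44800 / 0.893 = 50168 W
I_L = P_in / (√3·V_L·cosφ) = 50168 / (1.732 × 230 × 0.828) = 152 A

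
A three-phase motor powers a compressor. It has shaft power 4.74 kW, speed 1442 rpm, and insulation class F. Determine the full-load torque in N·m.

31.4 N·m

ω = 2π × 1442/60 = 151 rad/s
τ = P/ω = 4740/151 = 31.4 N·m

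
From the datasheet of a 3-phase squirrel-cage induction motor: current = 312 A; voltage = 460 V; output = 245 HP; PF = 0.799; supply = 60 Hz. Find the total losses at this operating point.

15800 W

P_in = √3·V·I·cosφ = 1.732×460×312×0.799 = 198613 W
P_out = 245×746 = 182770 W
Losses = P_in − P_out = 198613 − 182770 = 15843 W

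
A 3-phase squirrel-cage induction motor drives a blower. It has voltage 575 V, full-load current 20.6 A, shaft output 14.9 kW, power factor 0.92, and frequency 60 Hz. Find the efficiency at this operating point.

78.9 %

P_out = 14.9 kW = 14900 W
P_in = √3·V_L·I_L·cosφ = 1.732 × 575 × 20.6 × 0.92 = 18874 W
η = P_out / P_in = 14900 / 18874 = 0.789 = 78.9%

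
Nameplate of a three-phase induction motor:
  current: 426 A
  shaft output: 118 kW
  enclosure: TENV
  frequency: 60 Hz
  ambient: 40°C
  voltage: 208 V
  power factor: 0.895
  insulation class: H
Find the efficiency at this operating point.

85.9 %

P_out = 118 kW = 118000 W
P_in = √3·V_L·I_L·cosφ = 1.732 × 208 × 426 × 0.895 = 137355 W
η = P_out / P_in = 118000 / 137355 = 0.859 = 85.9%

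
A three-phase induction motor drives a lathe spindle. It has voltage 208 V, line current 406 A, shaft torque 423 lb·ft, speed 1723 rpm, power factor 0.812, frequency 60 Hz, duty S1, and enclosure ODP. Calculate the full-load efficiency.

87.1 %

τ = 423 lb·ft × 1.356 = 573.6 N·m
ω = 2π × 1723/60 = 180.4 rad/s; P_out = τω = 573.6 × 180.4 = 103477 W
P_in = √3·V_L·I_L·cosφ = 1.732 × 208 × 406 × 0.812 = 118766 W
η = P_out / P_in = 103477 / 118766 = 0.871 = 87.1%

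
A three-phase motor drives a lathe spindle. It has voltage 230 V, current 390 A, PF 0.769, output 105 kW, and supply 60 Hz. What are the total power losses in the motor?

P_in = √3·V·I·cosφ = 1.732×230×390×0.769 = 119472 W
P_out = 105000 W
Losses = P_in − P_out = 119472 − 105000 = 14472 W

14500 W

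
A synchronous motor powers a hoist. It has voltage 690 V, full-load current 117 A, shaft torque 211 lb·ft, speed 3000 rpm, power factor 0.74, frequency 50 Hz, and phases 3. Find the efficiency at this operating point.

τ = 211 lb·ft × 1.356 = 286.1 N·m
ω = 2π × 3000/60 = 314.2 rad/s; P_out = τω = 286.1 × 314.2 = 89893 W
P_in = √3·V_L·I_L·cosφ = 1.732 × 690 × 117 × 0.74 = 103470 W
η = P_out / P_in = 89893 / 103470 = 0.869 = 86.9%

86.9 %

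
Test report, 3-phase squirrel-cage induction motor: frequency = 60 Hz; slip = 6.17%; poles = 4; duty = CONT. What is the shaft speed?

n_s = 120f/p = 120×60/4 = 1800 rpm
n = n_s(1 − s) = 1800 × (1 − 0.0617) = 1689 rpm

1689 rpm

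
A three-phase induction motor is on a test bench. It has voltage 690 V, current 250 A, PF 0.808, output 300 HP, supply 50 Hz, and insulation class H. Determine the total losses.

17600 W

P_in = √3·V·I·cosφ = 1.732×690×250×0.808 = 241406 W
P_out = 300×746 = 223800 W
Losses = P_in − P_out = 241406 − 223800 = 17606 W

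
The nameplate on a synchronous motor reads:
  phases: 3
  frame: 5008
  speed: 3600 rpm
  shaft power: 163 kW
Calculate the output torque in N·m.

432 N·m

ω = 2π × 3600/60 = 377 rad/s
τ = P/ω = 163000/377 = 432 N·m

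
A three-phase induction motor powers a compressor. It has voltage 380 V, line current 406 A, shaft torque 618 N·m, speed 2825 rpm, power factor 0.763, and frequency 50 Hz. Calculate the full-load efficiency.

89.7 %

ω = 2π × 2825/60 = 295.8 rad/s; P_out = τω = 618 × 295.8 = 182804 W
P_in = √3·V_L·I_L·cosφ = 1.732 × 380 × 406 × 0.763 = 203883 W
η = P_out / P_in = 182804 / 203883 = 0.897 = 89.7%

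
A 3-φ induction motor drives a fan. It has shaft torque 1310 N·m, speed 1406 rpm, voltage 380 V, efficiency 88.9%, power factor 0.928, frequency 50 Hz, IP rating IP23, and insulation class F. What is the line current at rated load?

355 A

ω = 2π×1406/60 = 147.2 rad/s; P_out = τω = 1310 × 147.2 = 192832 W
P_in = P_out / η = 192832 / 0.889 = 216909 W
I_L = P_in / (√3·V_L·cosφ) = 216909 / (1.732 × 380 × 0.928) = 355 A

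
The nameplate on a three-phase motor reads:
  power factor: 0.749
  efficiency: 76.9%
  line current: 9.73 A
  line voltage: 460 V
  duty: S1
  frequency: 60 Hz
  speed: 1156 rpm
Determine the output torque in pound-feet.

27.2 lb·ft

P_in = √3·V·I·cosφ = 1.732 × 460 × 9.73 × 0.749 = 5806 W
P_out = η·P_in = 0.769 × 5806 = 4465 W
n = 1156 rpm
ω = 2π×1156/60 = 121.1 rad/s
τ = P_out/ω = 4465/121.1 = 36.87 N·m
In lb·ft: 36.87/1.356 = 27.2 lb·ft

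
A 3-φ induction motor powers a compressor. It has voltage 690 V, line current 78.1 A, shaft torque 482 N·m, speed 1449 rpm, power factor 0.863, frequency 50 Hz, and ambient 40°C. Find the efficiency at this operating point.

ω = 2π × 1449/60 = 151.7 rad/s; P_out = τω = 482 × 151.7 = 73119 W
P_in = √3·V_L·I_L·cosφ = 1.732 × 690 × 78.1 × 0.863 = 80549 W
η = P_out / P_in = 73119 / 80549 = 0.908 = 90.8%

90.8 %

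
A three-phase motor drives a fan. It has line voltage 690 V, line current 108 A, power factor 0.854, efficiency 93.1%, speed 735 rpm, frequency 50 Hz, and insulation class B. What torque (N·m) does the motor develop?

1330 N·m

P_in = √3·V·I·cosφ = 1.732 × 690 × 108 × 0.854 = 110225 W
P_out = η·P_in = 0.931 × 110225 = 102619 W
n = 735 rpm
ω = 2π×735/60 = 76.97 rad/s
τ = P_out/ω = 102619/76.97 = 1330 N·m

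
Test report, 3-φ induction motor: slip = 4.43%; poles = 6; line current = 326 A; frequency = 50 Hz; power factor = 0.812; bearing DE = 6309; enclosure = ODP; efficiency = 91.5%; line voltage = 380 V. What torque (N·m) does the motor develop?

P_in = √3·V·I·cosφ = 1.732 × 380 × 326 × 0.812 = 174223 W
P_out = η·P_in = 0.915 × 174223 = 159414 W
n_s = 120×50/6 = 1000 rpm; n = 1000×(1−0.0443) = 956 rpm
ω = 2π×956/60 = 100.1 rad/s
τ = P_out/ω = 159414/100.1 = 1590 N·m

1590 N·m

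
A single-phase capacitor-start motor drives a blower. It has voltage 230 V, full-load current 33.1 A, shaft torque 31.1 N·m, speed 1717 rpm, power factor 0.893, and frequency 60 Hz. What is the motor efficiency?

ω = 2π × 1717/60 = 179.8 rad/s; P_out = τω = 31.1 × 179.8 = 5592 W
P_in = V·I·cosφ = 230 × 33.1 × 0.893 = 6798 W
η = P_out / P_in = 5592 / 6798 = 0.823 = 82.3%

82.3 %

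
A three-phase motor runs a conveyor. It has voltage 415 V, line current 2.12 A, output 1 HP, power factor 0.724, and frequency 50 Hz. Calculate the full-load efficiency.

67.6 %

P_out = 1 × 746 = 746 W
P_in = √3·V_L·I_L·cosφ = 1.732 × 415 × 2.12 × 0.724 = 1103 W
η = P_out / P_in = 746 / 1103 = 0.676 = 67.6%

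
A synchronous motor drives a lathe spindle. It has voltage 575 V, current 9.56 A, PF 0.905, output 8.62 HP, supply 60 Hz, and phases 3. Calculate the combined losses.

P_in = √3·V·I·cosφ = 1.732×575×9.56×0.905 = 8616 W
P_out = 8.62×746 = 6431 W
Losses = P_in − P_out = 8616 − 6431 = 2185 W

2.19 kW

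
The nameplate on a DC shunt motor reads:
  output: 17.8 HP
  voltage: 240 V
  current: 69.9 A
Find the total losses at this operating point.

P_in = V·I = 240×69.9 = 16776 W
P_out = 17.8×746 = 13279 W
Losses = P_in − P_out = 16776 − 13279 = 3497 W

3.5 kW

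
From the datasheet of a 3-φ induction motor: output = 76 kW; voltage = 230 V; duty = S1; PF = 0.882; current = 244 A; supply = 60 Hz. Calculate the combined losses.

P_in = √3·V·I·cosφ = 1.732×230×244×0.882 = 85730 W
P_out = 76000 W
Losses = P_in − P_out = 85730 − 76000 = 9730 W

9730 W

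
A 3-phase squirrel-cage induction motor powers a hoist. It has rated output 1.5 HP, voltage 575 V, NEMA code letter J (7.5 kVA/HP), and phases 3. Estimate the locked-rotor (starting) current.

S_LR = 7.5 × 1.5 = 11.25 kVA
I_LR = S_LR/(√3·V_L) = 11250/(1.732×575) = 11.3 A

11.3 A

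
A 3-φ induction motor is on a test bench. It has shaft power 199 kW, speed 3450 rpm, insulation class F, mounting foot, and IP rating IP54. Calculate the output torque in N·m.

551 N·m

ω = 2π × 3450/60 = 361.3 rad/s
τ = P/ω = 199000/361.3 = 551 N·m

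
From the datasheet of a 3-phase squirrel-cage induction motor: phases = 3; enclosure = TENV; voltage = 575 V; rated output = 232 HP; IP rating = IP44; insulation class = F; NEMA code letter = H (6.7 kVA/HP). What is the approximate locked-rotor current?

1560 A

S_LR = 6.7 × 232 = 1554.4 kVA
I_LR = S_LR/(√3·V_L) = 1554400/(1.732×575) = 1560 A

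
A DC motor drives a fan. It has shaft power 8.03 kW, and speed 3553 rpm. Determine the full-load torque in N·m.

21.6 N·m

ω = 2π × 3553/60 = 372.1 rad/s
τ = P/ω = 8030/372.1 = 21.6 N·m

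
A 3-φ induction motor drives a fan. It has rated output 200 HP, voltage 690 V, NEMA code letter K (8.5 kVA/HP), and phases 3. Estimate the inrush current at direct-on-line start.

1420 A

S_LR = 8.5 × 200 = 1700 kVA
I_LR = S_LR/(√3·V_L) = 1700000/(1.732×690) = 1420 A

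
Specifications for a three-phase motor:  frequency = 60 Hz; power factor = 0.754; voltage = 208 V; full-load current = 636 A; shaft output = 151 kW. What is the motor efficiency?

P_out = 151 kW = 151000 W
P_in = √3·V_L·I_L·cosφ = 1.732 × 208 × 636 × 0.754 = 172759 W
η = P_out / P_in = 151000 / 172759 = 0.874 = 87.4%

87.4 %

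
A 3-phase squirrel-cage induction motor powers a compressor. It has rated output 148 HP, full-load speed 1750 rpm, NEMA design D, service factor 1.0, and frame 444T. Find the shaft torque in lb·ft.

444 lb·ft

P_out = 148 × 746 = 110408 W
ω = 2π × 1750/60 = 183.3 rad/s
τ = P_out/ω = 110408/183.3 = 602.3 N·m
In lb·ft: 602.3/1.356 = 444 lb·ft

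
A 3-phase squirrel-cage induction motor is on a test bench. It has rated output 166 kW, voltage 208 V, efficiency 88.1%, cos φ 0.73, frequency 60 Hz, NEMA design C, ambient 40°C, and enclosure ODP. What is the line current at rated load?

P_out = 166 kW = 166000 W
P_in = P_out / η = 166000 / 0.881 = 188422 W
I_L = P_in / (√3·V_L·cosφ) = 188422 / (1.732 × 208 × 0.73) = 716 A

716 A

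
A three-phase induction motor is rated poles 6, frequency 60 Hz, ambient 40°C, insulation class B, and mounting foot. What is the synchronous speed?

n_s = 120f/p = 120×60/6 = 1200 rpm

1200 rpm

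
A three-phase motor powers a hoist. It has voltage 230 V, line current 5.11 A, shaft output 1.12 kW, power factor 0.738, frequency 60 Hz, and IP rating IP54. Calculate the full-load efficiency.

74.6 %

P_out = 1.12 kW = 1120 W
P_in = √3·V_L·I_L·cosφ = 1.732 × 230 × 5.11 × 0.738 = 1502 W
η = P_out / P_in = 1120 / 1502 = 0.746 = 74.6%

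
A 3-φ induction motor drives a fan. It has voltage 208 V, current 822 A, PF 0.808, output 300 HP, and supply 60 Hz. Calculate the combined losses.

P_in = √3·V·I·cosφ = 1.732×208×822×0.808 = 239273 W
P_out = 300×746 = 223800 W
Losses = P_in − P_out = 239273 − 223800 = 15473 W

15.5 kW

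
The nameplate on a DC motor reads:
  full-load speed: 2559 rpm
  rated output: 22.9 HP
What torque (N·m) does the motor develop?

63.7 N·m

P_out = 22.9 × 746 = 17083 W
ω = 2π × 2559/60 = 268 rad/s
τ = P_out/ω = 17083/268 = 63.7 N·m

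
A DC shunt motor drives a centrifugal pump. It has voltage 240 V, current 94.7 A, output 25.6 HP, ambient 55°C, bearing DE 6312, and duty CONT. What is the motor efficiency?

P_out = 25.6 × 746 = 19098 W
P_in = V·I = 240 × 94.7 = 22728 W
η = P_out / P_in = 19098 / 22728 = 0.840 = 84.0%

84.0 %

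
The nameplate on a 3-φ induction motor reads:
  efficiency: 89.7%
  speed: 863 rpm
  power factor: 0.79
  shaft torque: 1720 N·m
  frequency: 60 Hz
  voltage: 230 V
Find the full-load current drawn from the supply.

ω = 2π×863/60 = 90.37 rad/s; P_out = τω = 1720 × 90.37 = 155436 W
P_in = P_out / η = 155436 / 0.897 = 173284 W
I_L = P_in / (√3·V_L·cosφ) = 173284 / (1.732 × 230 × 0.79) = 551 A

551 A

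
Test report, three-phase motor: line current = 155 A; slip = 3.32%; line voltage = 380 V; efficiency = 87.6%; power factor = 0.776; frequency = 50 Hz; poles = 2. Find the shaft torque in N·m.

P_in = √3·V·I·cosφ = 1.732 × 380 × 155 × 0.776 = 79163 W
P_out = η·P_in = 0.876 × 79163 = 69347 W
n_s = 120×50/2 = 3000 rpm; n = 3000×(1−0.0332) = 2900 rpm
ω = 2π×2900/60 = 303.7 rad/s
τ = P_out/ω = 69347/303.7 = 228 N·m

228 N·m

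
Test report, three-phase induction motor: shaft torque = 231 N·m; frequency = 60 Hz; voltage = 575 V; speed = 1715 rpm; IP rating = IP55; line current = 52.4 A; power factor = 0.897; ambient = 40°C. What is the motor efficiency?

88.6 %

ω = 2π × 1715/60 = 179.6 rad/s; P_out = τω = 231 × 179.6 = 41488 W
P_in = √3·V_L·I_L·cosφ = 1.732 × 575 × 52.4 × 0.897 = 46810 W
η = P_out / P_in = 41488 / 46810 = 0.886 = 88.6%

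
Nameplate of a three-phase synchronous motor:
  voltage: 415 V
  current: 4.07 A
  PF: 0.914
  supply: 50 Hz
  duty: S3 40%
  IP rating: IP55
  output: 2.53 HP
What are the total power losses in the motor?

P_in = √3·V·I·cosφ = 1.732×415×4.07×0.914 = 2674 W
P_out = 2.53×746 = 1887 W
Losses = P_in − P_out = 2674 − 1887 = 787 W

787 W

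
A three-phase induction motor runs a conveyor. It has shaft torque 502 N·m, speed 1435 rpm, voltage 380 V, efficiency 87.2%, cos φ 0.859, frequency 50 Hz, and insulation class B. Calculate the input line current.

ω = 2π×1435/60 = 150.3 rad/s; P_out = τω = 502 × 150.3 = 75451 W
P_in = P_out / η = 75451 / 0.872 = 86526 W
I_L = P_in / (√3·V_L·cosφ) = 86526 / (1.732 × 380 × 0.859) = 153 A

153 A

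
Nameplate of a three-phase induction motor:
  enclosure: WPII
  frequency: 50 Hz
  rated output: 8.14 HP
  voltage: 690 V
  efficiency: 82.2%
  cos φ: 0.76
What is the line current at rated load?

P_out = 8.14 × 746 = 6072 W
P_in = P_out / η = 6072 / 0.822 = 7387 W
I_L = P_in / (√3·V_L·cosφ) = 7387 / (1.732 × 690 × 0.76) = 8.13 A

8.13 A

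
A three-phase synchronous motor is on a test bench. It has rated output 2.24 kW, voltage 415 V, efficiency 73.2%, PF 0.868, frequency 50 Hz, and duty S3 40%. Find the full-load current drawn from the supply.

P_out = 2.24 kW = 2240 W
P_in = P_out / η = 2240 / 0.732 = 3060 W
I_L = P_in / (√3·V_L·cosφ) = 3060 / (1.732 × 415 × 0.868) = 4.9 A

4.9 A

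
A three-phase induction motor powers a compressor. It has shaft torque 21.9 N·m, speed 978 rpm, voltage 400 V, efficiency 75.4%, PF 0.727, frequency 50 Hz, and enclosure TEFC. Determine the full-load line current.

5.91 A

ω = 2π×978/60 = 102.4 rad/s; P_out = τω = 21.9 × 102.4 = 2243 W
P_in = P_out / η = 2243 / 0.754 = 2975 W
I_L = P_in / (√3·V_L·cosφ) = 2975 / (1.732 × 400 × 0.727) = 5.91 A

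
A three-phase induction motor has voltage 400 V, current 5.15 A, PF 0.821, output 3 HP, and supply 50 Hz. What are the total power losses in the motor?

P_in = √3·V·I·cosφ = 1.732×400×5.15×0.821 = 2929 W
P_out = 3×746 = 2238 W
Losses = P_in − P_out = 2929 − 2238 = 691 W

691 W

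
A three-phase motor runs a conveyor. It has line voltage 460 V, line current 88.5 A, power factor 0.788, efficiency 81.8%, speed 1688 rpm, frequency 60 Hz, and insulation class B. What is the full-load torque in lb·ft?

P_in = √3·V·I·cosφ = 1.732 × 460 × 88.5 × 0.788 = 55562 W
P_out = η·P_in = 0.818 × 55562 = 45450 W
n = 1688 rpm
ω = 2π×1688/60 = 176.8 rad/s
τ = P_out/ω = 45450/176.8 = 257.1 N·m
In lb·ft: 257.1/1.356 = 190 lb·ft

190 lb·ft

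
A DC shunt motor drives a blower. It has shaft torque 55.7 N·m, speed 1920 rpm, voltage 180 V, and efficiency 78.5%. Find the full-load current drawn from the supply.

79.3 A

ω = 2π×1920/60 = 201.1 rad/s; P_out = τω = 55.7 × 201.1 = 11201 W
P_in = P_out / η = 11201 / 0.785 = 14269 W
I = P_in / V = 14269 / 180 = 79.3 A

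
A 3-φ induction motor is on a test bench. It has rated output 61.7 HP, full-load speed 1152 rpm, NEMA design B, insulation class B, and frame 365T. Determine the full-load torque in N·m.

P_out = 61.7 × 746 = 46028 W
ω = 2π × 1152/60 = 120.6 rad/s
τ = P_out/ω = 46028/120.6 = 382 N·m

382 N·m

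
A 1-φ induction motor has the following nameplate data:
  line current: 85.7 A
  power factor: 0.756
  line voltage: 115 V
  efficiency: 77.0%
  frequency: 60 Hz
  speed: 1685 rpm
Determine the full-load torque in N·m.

P_in = V·I·cosφ = 115 × 85.7 × 0.756 = 7451 W
P_out = η·P_in = 0.77 × 7451 = 5737 W
n = 1685 rpm
ω = 2π×1685/60 = 176.5 rad/s
τ = P_out/ω = 5737/176.5 = 32.5 N·m

32.5 N·m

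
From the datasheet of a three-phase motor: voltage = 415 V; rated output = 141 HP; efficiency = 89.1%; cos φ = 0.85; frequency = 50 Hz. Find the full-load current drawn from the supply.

P_out = 141 × 746 = 105186 W
P_in = P_out / η = 105186 / 0.891 = 118054 W
I_L = P_in / (√3·V_L·cosφ) = 118054 / (1.732 × 415 × 0.85) = 193 A

193 A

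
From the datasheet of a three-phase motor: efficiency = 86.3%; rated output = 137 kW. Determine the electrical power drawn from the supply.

P_out = 137000 W
P_in = P_out/η = 137000/0.863 = 158749 W = 159 kW

159 kW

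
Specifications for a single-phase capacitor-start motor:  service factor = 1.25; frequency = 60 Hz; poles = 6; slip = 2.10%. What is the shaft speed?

1175 rpm

n_s = 120f/p = 120×60/6 = 1200 rpm
n = n_s(1 − s) = 1200 × (1 − 0.021) = 1175 rpm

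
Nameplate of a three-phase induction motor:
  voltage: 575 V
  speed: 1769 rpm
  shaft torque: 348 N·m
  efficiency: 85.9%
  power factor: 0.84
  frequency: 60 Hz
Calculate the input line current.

ω = 2π×1769/60 = 185.2 rad/s; P_out = τω = 348 × 185.2 = 64450 W
P_in = P_out / η = 64450 / 0.859 = 75029 W
I_L = P_in / (√3·V_L·cosφ) = 75029 / (1.732 × 575 × 0.84) = 89.7 A

89.7 A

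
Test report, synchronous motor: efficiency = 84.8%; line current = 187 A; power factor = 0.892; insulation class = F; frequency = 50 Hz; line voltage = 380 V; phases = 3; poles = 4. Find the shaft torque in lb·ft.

P_in = √3·V·I·cosφ = 1.732 × 380 × 187 × 0.892 = 109784 W
P_out = η·P_in = 0.848 × 109784 = 93097 W
n = n_s = 120×50/4 = 1500 rpm (synchronous)
ω = 2π×1500/60 = 157.1 rad/s
τ = P_out/ω = 93097/157.1 = 592.6 N·m
In lb·ft: 592.6/1.356 = 437 lb·ft

437 lb·ft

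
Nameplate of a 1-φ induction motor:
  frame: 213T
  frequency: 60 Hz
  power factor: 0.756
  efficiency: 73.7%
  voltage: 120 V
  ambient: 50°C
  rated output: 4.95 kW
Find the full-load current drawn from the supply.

P_out = 4.95 kW = 4950 W
P_in = P_out / η = 4950 / 0.737 = 6716 W
I = P_in / (V·cosφ) = 6716 / (120 × 0.756) = 74 A

74 A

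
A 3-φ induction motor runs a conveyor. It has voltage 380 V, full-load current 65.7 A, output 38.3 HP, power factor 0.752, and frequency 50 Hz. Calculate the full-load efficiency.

P_out = 38.3 × 746 = 28572 W
P_in = √3·V_L·I_L·cosφ = 1.732 × 380 × 65.7 × 0.752 = 32517 W
η = P_out / P_in = 28572 / 32517 = 0.879 = 87.9%

87.9 %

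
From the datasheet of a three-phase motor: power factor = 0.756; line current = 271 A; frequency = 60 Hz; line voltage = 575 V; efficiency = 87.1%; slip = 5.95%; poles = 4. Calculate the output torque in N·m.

P_in = √3·V·I·cosφ = 1.732 × 575 × 271 × 0.756 = 204036 W
P_out = η·P_in = 0.871 × 204036 = 177715 W
n_s = 120×60/4 = 1800 rpm; n = 1800×(1−0.0595) = 1693 rpm
ω = 2π×1693/60 = 177.3 rad/s
τ = P_out/ω = 177715/177.3 = 1000 N·m

1000 N·m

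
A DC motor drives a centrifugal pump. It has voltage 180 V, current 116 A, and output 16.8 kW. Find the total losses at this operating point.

P_in = V·I = 180×116 = 20880 W
P_out = 16800 W
Losses = P_in − P_out = 20880 − 16800 = 4080 W

4.08 kW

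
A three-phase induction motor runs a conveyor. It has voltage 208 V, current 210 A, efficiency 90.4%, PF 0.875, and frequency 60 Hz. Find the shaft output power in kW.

59.8 kW

P_in = √3·V·I·cosφ = 1.732 × 208 × 210 × 0.875 = 66197 W
P_out = η·P_in = 0.904 × 66197 = 59842 W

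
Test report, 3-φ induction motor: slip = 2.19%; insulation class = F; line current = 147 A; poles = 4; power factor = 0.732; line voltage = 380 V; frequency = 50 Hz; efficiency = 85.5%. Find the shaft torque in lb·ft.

P_in = √3·V·I·cosφ = 1.732 × 380 × 147 × 0.732 = 70821 W
P_out = η·P_in = 0.855 × 70821 = 60552 W
n_s = 120×50/4 = 1500 rpm; n = 1500×(1−0.0219) = 1467 rpm
ω = 2π×1467/60 = 153.6 rad/s
τ = P_out/ω = 60552/153.6 = 394.2 N·m
In lb·ft: 394.2/1.356 = 291 lb·ft

291 lb·ft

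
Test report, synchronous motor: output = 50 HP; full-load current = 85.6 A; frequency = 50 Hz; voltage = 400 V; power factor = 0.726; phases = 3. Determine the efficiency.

86.6 %

P_out = 50 × 746 = 37300 W
P_in = √3·V_L·I_L·cosφ = 1.732 × 400 × 85.6 × 0.726 = 43054 W
η = P_out / P_in = 37300 / 43054 = 0.866 = 86.6%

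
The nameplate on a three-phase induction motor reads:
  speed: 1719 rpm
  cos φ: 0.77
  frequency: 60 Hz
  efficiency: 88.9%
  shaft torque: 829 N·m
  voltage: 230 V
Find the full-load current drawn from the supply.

547 A

ω = 2π×1719/60 = 180 rad/s; P_out = τω = 829 × 180 = 149220 W
P_in = P_out / η = 149220 / 0.889 = 167852 W
I_L = P_in / (√3·V_L·cosφ) = 167852 / (1.732 × 230 × 0.77) = 547 A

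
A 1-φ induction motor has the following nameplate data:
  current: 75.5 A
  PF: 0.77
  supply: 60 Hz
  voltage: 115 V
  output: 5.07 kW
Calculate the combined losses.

1.62 kW

P_in = V·I·cosφ = 115×75.5×0.77 = 6686 W
P_out = 5070 W
Losses = P_in − P_out = 6686 − 5070 = 1616 W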